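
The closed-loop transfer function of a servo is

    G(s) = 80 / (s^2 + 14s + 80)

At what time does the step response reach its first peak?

Comparing s^2 + 14s + 80 to s^2 + 2ζωₙs + ωₙ²: ωₙ = √80 ≈ 8.944 rad/s and ζ = 14/(2·√80) ≈ 0.7826.
ζωₙ = 14/2 = 7, so ω_d = ωₙ√(1−ζ²) = √(ωₙ² − (ζωₙ)²) = √(80 − 7²) = √31 ≈ 5.568 rad/s.
t_p = π/ω_d = π/5.568 ≈ 0.5642 s.

t_p ≈ 0.5642 s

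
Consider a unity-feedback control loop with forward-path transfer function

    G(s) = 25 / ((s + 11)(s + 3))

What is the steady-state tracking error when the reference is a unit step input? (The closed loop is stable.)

G(s) has no poles at the origin.
This is a Type 0 system. Kp = lim_{s→0} G(s) = 25/33.
e_ss = 1/(1 + Kp) = 1/(1 + 25/33) = 33/58 ≈ 0.5690.

e_ss = 0.5690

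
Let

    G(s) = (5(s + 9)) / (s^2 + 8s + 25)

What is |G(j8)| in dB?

Substitute s = j8: numerator = 45 + j40, denominator = -39 + j64.
|G(j8)| = |45 + j40| / |-39 + j64| = 60.208 / 74.947 ≈ 0.8033.
In decibels: 20·log₁₀(0.8033) ≈ -1.90 dB.

|G(j8)|_dB ≈ -1.90 dB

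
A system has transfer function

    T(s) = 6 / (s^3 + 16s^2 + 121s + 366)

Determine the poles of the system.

The poles are the roots of the denominator s^3 + 16s^2 + 121s + 366 = 0.
Trying s = -6: the polynomial evaluates to 0, so (s + 6) is a factor.
Dividing out leaves s^2 + 10s + 61 = 0.
The quadratic formula then gives s = -5 ± 6j.

s = -5 + 6j, -5 - 6j, -6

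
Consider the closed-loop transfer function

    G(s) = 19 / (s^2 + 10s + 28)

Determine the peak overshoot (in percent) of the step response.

Comparing s^2 + 10s + 28 to s^2 + 2ζωₙs + ωₙ²: ωₙ = √28 ≈ 5.292 rad/s and ζ = 10/(2·√28) ≈ 0.9449.
%OS = 100·exp(−πζ/√(1−ζ²)) = 100·exp(−π·0.9449/√(1−0.9449²)) ≈ 0.0115%.

%OS ≈ 0.0115%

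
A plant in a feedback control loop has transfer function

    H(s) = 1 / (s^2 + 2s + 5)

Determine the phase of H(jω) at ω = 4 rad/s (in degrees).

At s = j4: numerator = 1, denominator = -11 + j8.
∠H = ∠num − ∠den = 0° − (143.97°) = -144.0°.

∠H(j4) ≈ -144.0°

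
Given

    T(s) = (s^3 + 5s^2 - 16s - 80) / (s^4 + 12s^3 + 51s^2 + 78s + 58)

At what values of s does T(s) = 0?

Set the numerator to zero: s^3 + 5s^2 - 16s - 80 = 0.
Factoring: (s - 4)(s + 5)(s + 4) = 0.

s = 4, -5, -4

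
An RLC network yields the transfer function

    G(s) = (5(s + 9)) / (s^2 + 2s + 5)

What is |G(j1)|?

|G(j1)| ≈ 10.12

Substitute s = j1: numerator = 45 + j5, denominator = 4 + j2.
|G(j1)| = |45 + j5| / |4 + j2| = 45.277 / 4.4721 ≈ 10.12.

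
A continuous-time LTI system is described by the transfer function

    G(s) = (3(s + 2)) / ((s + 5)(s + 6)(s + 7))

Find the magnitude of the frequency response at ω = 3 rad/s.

Substitute s = j3: numerator = 6 + j9, denominator = 48 + j294.
|G(j3)| = |6 + j9| / |48 + j294| = 10.817 / 297.89 ≈ 0.03631.

|G(j3)| ≈ 0.03631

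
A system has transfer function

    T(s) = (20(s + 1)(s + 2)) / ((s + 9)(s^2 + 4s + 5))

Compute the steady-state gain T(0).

T(0) = 8/9 ≈ 0.8889

At s = 0 each factor (s + a) contributes a and each (s^2 + bs + c) contributes c.
T(0) = 20·(1) · (2) / ((9) · (5)) = 40/45 = 8/9.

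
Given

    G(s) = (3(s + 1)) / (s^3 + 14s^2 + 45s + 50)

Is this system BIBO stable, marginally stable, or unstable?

The denominator s^3 + 14s^2 + 45s + 50 factors as (s^2 + 4s + 5)(s + 10), giving poles at s = -2 + j, -2 - j, -10.
Since all poles lie strictly in the left half-plane, the system is stable.

stable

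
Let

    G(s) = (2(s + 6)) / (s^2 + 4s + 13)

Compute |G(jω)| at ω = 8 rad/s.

Substitute s = j8: numerator = 12 + j16, denominator = -51 + j32.
|G(j8)| = |12 + j16| / |-51 + j32| = 20 / 60.208 ≈ 0.3322.

|G(j8)| ≈ 0.3322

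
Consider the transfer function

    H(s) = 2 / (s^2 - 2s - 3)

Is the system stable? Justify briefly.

unstable

The denominator s^2 - 2s - 3 factors as (s + 1)(s - 3), giving poles at s = -1, 3.
Since the pole(s) at s = 3 lie in the right half-plane, the system is unstable.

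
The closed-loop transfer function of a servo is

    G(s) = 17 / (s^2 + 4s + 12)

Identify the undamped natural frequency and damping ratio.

ωₙ ≈ 3.464 rad/s, ζ ≈ 0.5774

Compare the denominator to the standard form s^2 + 2ζωₙs + ωₙ².
ωₙ² = 12, so ωₙ = √12 ≈ 3.464 rad/s.
2ζωₙ = 4, so ζ = 4/(2·√12) ≈ 0.5774.
With ζ = 0.5774 the response is underdamped.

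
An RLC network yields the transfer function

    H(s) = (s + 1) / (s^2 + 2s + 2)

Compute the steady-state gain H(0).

Set s = 0: H(0) = (1) / (2) = 1/2.

H(0) = 1/2 ≈ 0.5000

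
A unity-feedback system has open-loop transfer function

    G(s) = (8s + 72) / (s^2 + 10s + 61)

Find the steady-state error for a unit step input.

G(s) has no poles at the origin.
This is a Type 0 system. Kp = lim_{s→0} G(s) = 72/61.
e_ss = 1/(1 + Kp) = 1/(1 + 72/61) = 61/133 ≈ 0.4586.

e_ss = 0.4586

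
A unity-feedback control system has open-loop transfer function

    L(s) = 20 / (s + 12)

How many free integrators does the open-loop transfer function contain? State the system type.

Type 0

The denominator has no factor of s at the origin — no free integrator — so this is a Type 0 system.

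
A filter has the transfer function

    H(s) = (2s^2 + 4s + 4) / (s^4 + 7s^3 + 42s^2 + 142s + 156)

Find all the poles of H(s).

s = -1 ± 5j, -3, -2

The poles are the roots of the denominator s^4 + 7s^3 + 42s^2 + 142s + 156 = 0.
Trying s = -3: the polynomial evaluates to 0, so (s + 3) is a factor.
Dividing out leaves s^3 + 4s^2 + 30s + 52 = 0.
This factors further as (s^2 + 2s + 26)(s + 2) = 0.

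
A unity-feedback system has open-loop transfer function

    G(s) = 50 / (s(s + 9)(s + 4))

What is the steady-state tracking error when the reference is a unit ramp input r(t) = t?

e_ss = 0.7200

G(s) has one pole at the origin.
This is a Type 1 system. Kv = lim_{s→0} s·G(s) = 50/36 = 25/18.
e_ss = 1/Kv = 1/(25/18) = 18/25 ≈ 0.7200.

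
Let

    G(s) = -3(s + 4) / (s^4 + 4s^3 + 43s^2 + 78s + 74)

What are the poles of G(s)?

s = -1 ± j, -1 ± 6j

The poles are the roots of the denominator s^4 + 4s^3 + 43s^2 + 78s + 74 = 0.
No real roots exist; factor into two real quadratics: (s^2 + 2s + 2)(s^2 + 2s + 37) = 0.
Each quadratic gives a conjugate pair via the quadratic formula.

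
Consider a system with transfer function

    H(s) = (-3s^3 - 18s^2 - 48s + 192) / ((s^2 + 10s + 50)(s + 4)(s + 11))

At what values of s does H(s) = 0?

Set the numerator to zero: -3s^3 - 18s^2 - 48s + 192 = 0, i.e. -3·(s^3 + 6s^2 + 16s - 64) = 0.
Factoring: (s^2 + 8s + 32)(s - 2) = 0.

s = -4 ± 4j, 2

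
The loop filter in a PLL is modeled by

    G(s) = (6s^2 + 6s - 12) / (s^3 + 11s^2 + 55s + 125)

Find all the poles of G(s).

s = -3 ± 4j, -5

The poles are the roots of the denominator s^3 + 11s^2 + 55s + 125 = 0.
Trying s = -5: the polynomial evaluates to 0, so (s + 5) is a factor.
Dividing out leaves s^2 + 6s + 25 = 0.
The quadratic formula then gives s = -3 ± 4j.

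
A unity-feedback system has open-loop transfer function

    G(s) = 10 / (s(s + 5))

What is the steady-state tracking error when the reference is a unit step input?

e_ss = 0

G(s) has one pole at the origin.
This is a Type 1 system; for a step input the steady-state error is zero.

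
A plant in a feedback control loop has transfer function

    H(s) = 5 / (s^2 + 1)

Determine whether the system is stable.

marginally stable

The poles can be read from the denominator factors: s = ±j.
Since the simple pole(s) at s = ±j lie on the jω-axis with none in the right half-plane, the system is marginally stable.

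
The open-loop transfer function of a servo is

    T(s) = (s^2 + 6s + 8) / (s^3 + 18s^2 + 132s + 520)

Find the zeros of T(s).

Set the numerator to zero: s^2 + 6s + 8 = 0.
Factoring: (s + 2)(s + 4) = 0.

s = -2, -4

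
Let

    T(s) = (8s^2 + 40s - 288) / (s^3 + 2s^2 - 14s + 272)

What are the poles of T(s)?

s = -8, 3 ± 5j

The poles are the roots of the denominator s^3 + 2s^2 - 14s + 272 = 0.
Trying s = -8: the polynomial evaluates to 0, so (s + 8) is a factor.
Dividing out leaves s^2 - 6s + 34 = 0.
The quadratic formula then gives s = 3 ± 5j.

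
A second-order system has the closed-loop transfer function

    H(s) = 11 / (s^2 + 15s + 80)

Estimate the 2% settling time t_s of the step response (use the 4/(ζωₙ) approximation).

t_s ≈ 0.5333 s

Comparing s^2 + 15s + 80 to s^2 + 2ζωₙs + ωₙ²: ωₙ = √80 ≈ 8.944 rad/s and ζ = 15/(2·√80) ≈ 0.8385.
ζωₙ = 15/2 = 7.5, so t_s ≈ 4/(ζωₙ) = 4/7.5 ≈ 0.5333 s.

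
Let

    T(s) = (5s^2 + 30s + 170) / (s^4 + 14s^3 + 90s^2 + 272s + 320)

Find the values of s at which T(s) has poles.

The poles are the roots of the denominator s^4 + 14s^3 + 90s^2 + 272s + 320 = 0.
No real roots exist; factor into two real quadratics: (s^2 + 6s + 10)(s^2 + 8s + 32) = 0.
Each quadratic gives a conjugate pair via the quadratic formula.

s = -3 + j, -3 - j, -4 + 4j, -4 - 4j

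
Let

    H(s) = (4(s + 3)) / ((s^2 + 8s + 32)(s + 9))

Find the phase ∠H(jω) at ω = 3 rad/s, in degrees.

At s = j3: numerator = 12 + j12, denominator = 135 + j285.
∠H = ∠num − ∠den = 45° − (64.654°) = -19.65°.

∠H(j3) ≈ -19.65°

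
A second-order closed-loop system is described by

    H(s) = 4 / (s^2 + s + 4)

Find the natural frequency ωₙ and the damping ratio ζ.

Compare the denominator to the standard form s^2 + 2ζωₙs + ωₙ².
ωₙ² = 4, so ωₙ = 2 rad/s.
2ζωₙ = 1, so ζ = 1/(2·2) = 0.25.

ωₙ = 2 rad/s, ζ = 0.25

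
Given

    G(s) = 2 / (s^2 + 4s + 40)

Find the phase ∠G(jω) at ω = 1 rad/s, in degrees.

At s = j1: numerator = 2, denominator = 39 + j4.
∠G = ∠num − ∠den = 0° − (5.8560°) = -5.856°.

∠G(j1) ≈ -5.856°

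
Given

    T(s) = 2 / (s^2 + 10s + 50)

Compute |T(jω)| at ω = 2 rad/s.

Substitute s = j2: numerator = 2, denominator = 46 + j20.
|T(j2)| = |2| / |46 + j20| = 2 / 50.160 ≈ 0.03987.

|T(j2)| ≈ 0.03987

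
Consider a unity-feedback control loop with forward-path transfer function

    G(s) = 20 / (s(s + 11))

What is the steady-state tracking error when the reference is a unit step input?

e_ss = 0

G(s) has one pole at the origin.
This is a Type 1 system; for a step input the steady-state error is zero.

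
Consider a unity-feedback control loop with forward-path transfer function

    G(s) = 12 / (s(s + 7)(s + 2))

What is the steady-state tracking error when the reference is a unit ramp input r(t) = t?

G(s) has one pole at the origin.
This is a Type 1 system. Kv = lim_{s→0} s·G(s) = 12/14 = 6/7.
e_ss = 1/Kv = 1/(6/7) = 7/6 ≈ 1.167.

e_ss = 1.167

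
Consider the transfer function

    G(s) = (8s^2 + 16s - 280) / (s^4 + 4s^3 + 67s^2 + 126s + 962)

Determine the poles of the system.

s = -1 ± 5j, -1 ± 6j

The poles are the roots of the denominator s^4 + 4s^3 + 67s^2 + 126s + 962 = 0.
No real roots exist; factor into two real quadratics: (s^2 + 2s + 26)(s^2 + 2s + 37) = 0.
Each quadratic gives a conjugate pair via the quadratic formula.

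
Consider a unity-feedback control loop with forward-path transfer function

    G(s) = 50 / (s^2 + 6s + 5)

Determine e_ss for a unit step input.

e_ss = 0.09091

G(s) has no poles at the origin.
This is a Type 0 system. Kp = lim_{s→0} G(s) = 50/5 = 10.
e_ss = 1/(1 + Kp) = 1/(1 + 10) = 1/11 ≈ 0.09091.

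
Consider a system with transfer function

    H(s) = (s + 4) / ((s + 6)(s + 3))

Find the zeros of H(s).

Set the numerator to zero: s + 4 = 0.
So s = -4.

s = -4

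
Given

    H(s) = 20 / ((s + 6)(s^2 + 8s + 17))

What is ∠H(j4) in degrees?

At s = j4: numerator = 20, denominator = -122 + j196.
∠H = ∠num − ∠den = 0° − (121.90°) = -121.9°.

∠H(j4) ≈ -121.9°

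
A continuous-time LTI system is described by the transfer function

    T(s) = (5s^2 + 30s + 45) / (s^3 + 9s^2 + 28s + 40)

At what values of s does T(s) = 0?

s = -3, -3

Set the numerator to zero: 5s^2 + 30s + 45 = 0, i.e. 5·(s^2 + 6s + 9) = 0.
Factoring: (s + 3)^2 = 0.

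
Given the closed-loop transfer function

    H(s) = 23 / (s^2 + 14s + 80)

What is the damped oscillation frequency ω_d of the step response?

ω_d ≈ 5.568 rad/s

Comparing s^2 + 14s + 80 to s^2 + 2ζωₙs + ωₙ²: ωₙ = √80 ≈ 8.944 rad/s and ζ = 14/(2·√80) ≈ 0.7826.
ζωₙ = 14/2 = 7, so ω_d = ωₙ√(1−ζ²) = √(ωₙ² − (ζωₙ)²) = √(80 − 7²) = √31 ≈ 5.568 rad/s.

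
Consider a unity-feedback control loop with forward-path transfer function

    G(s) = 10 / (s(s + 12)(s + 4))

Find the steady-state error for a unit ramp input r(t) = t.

e_ss = 4.800

G(s) has one pole at the origin.
This is a Type 1 system. Kv = lim_{s→0} s·G(s) = 10/48 = 5/24.
e_ss = 1/Kv = 1/(5/24) = 24/5 ≈ 4.800.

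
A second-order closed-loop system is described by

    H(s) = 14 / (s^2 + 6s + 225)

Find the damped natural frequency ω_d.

Comparing s^2 + 6s + 225 to s^2 + 2ζωₙs + ωₙ²: ωₙ = 15 rad/s and ζ = 6/(2·15) = 0.2.
ζωₙ = 6/2 = 3, so ω_d = ωₙ√(1−ζ²) = √(ωₙ² − (ζωₙ)²) = √(225 − 3²) = √216 ≈ 14.70 rad/s.

ω_d ≈ 14.70 rad/s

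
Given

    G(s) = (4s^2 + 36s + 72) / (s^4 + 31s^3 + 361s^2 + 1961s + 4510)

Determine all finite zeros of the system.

s = -3, -6

Set the numerator to zero: 4s^2 + 36s + 72 = 0, i.e. 4·(s^2 + 9s + 18) = 0.
Factoring: (s + 3)(s + 6) = 0.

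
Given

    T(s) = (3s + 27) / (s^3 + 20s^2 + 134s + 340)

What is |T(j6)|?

|T(j6)| ≈ 0.04635

Substitute s = j6: numerator = 27 + j18, denominator = -380 + j588.
|T(j6)| = |27 + j18| / |-380 + j588| = 32.450 / 700.10 ≈ 0.04635.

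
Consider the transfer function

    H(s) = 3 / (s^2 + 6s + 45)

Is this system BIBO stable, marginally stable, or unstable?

The denominator s^2 + 6s + 45 factors as (s^2 + 6s + 45), giving poles at s = -3 ± 6j.
Since all poles lie strictly in the left half-plane, the system is stable.

stable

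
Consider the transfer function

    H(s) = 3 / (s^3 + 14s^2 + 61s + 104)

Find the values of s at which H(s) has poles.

The poles are the roots of the denominator s^3 + 14s^2 + 61s + 104 = 0.
Trying s = -8: the polynomial evaluates to 0, so (s + 8) is a factor.
Dividing out leaves s^2 + 6s + 13 = 0.
The quadratic formula then gives s = -3 ± 2j.

s = -3 ± 2j, -8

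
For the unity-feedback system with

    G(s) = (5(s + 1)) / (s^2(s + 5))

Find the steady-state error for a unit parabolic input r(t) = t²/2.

e_ss = 1

G(s) has 2 poles at the origin.
This is a Type 2 system. Ka = lim_{s→0} s^2·G(s) = 5/5 = 1.
e_ss = 1/Ka = 1/(1) = 1.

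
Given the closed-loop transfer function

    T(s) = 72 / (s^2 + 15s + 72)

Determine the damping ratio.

ζ ≈ 0.8839

Compare the denominator to the standard form s^2 + 2ζωₙs + ωₙ².
ωₙ² = 72, so ωₙ = √72 ≈ 8.485 rad/s.
2ζωₙ = 15, so ζ = 15/(2·√72) ≈ 0.8839.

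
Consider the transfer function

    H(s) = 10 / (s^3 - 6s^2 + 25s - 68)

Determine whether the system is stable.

unstable

The denominator s^3 - 6s^2 + 25s - 68 factors as (s - 4)(s^2 - 2s + 17), giving poles at s = 4, 1 ± 4j.
Since the pole(s) at s = 4, 1 ± 4j lie in the right half-plane, the system is unstable.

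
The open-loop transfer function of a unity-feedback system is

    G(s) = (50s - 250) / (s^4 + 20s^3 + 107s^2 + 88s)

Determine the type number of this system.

Factor s from the denominator: s^4 + 20s^3 + 107s^2 + 88s = s·(s^3 + 20s^2 + 107s + 88).
There is 1 pole at the origin, so the system is Type 1.

Type 1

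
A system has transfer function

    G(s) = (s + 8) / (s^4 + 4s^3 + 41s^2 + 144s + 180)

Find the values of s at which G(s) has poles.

The poles are the roots of the denominator s^4 + 4s^3 + 41s^2 + 144s + 180 = 0.
No real roots exist; factor into two real quadratics: (s^2 + 36)(s^2 + 4s + 5) = 0.
Each quadratic gives a conjugate pair via the quadratic formula.

s = 6j, -6j, -2 + j, -2 - j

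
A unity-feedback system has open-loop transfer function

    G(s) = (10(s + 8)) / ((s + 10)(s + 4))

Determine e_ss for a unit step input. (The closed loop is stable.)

e_ss = 0.3333

G(s) has no poles at the origin.
This is a Type 0 system. Kp = lim_{s→0} G(s) = 80/40 = 2.
e_ss = 1/(1 + Kp) = 1/(1 + 2) = 1/3 ≈ 0.3333.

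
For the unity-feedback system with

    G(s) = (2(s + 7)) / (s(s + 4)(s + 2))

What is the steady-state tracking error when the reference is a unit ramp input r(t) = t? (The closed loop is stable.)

G(s) has one pole at the origin.
This is a Type 1 system. Kv = lim_{s→0} s·G(s) = 14/8 = 7/4.
e_ss = 1/Kv = 1/(7/4) = 4/7 ≈ 0.5714.

e_ss = 0.5714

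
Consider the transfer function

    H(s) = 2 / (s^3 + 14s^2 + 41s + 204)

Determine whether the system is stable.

The denominator s^3 + 14s^2 + 41s + 204 factors as (s + 12)(s^2 + 2s + 17), giving poles at s = -12, -1 ± 4j.
Since all poles lie strictly in the left half-plane, the system is stable.

stable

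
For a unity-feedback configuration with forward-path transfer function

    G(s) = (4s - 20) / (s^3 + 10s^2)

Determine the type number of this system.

Factor s from the denominator: s^3 + 10s^2 = s^2·(s + 10).
There are 2 poles at the origin, so the system is Type 2.

Type 2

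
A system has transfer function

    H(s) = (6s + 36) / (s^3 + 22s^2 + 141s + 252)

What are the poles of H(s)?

s = -7, -12, -3

The poles are the roots of the denominator s^3 + 22s^2 + 141s + 252 = 0.
Trying s = -7: the polynomial evaluates to 0, so (s + 7) is a factor.
Dividing out leaves s^2 + 15s + 36 = 0.
Factoring the quadratic: (s + 12)(s + 3) = 0.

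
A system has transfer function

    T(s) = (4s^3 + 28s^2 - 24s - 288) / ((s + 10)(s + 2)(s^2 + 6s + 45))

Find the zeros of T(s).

s = 3, -4, -6

Set the numerator to zero: 4s^3 + 28s^2 - 24s - 288 = 0, i.e. 4·(s^3 + 7s^2 - 6s - 72) = 0.
Factoring: (s - 3)(s + 4)(s + 6) = 0.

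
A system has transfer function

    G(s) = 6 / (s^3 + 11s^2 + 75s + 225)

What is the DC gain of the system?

Set s = 0: G(0) = (6) / (225) = 2/75.

G(0) = 2/75 ≈ 0.02667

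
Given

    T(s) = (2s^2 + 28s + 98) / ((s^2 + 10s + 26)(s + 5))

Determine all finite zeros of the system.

Set the numerator to zero: 2s^2 + 28s + 98 = 0, i.e. 2·(s^2 + 14s + 49) = 0.
Factoring: (s + 7)^2 = 0.

s = -7, -7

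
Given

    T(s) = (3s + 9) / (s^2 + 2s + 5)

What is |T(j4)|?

Substitute s = j4: numerator = 9 + j12, denominator = -11 + j8.
|T(j4)| = |9 + j12| / |-11 + j8| = 15 / 13.601 ≈ 1.103.

|T(j4)| ≈ 1.103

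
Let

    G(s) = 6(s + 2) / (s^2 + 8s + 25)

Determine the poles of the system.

s = -4 ± 3j

The poles are the roots of the denominator s^2 + 8s + 25 = 0.
Using the quadratic formula: s = (-8 ± √(-36))/2 = -4 ± 3j.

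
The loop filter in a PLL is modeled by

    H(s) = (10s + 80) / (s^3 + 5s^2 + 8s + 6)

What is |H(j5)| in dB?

Substitute s = j5: numerator = 80 + j50, denominator = -119 - j85.
|H(j5)| = |80 + j50| / |-119 - j85| = 94.340 / 146.24 ≈ 0.6451.
In decibels: 20·log₁₀(0.6451) ≈ -3.81 dB.

|H(j5)|_dB ≈ -3.81 dB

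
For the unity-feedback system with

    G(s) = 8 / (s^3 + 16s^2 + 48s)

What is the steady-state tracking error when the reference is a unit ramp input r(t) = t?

G(s) has one pole at the origin.
This is a Type 1 system. Kv = lim_{s→0} s·G(s) = 8/48 = 1/6.
e_ss = 1/Kv = 1/(1/6) = 6.

e_ss = 6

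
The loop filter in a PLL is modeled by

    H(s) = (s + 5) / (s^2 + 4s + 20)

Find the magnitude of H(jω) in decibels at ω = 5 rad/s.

|H(j5)|_dB ≈ -9.29 dB

Substitute s = j5: numerator = 5 + j5, denominator = -5 + j20.
|H(j5)| = |5 + j5| / |-5 + j20| = 7.0711 / 20.616 ≈ 0.3430.
In decibels: 20·log₁₀(0.3430) ≈ -9.29 dB.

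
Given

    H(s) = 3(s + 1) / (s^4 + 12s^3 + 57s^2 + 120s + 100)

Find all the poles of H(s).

The poles are the roots of the denominator s^4 + 12s^3 + 57s^2 + 120s + 100 = 0.
No real roots exist; factor into two real quadratics: (s^2 + 8s + 20)(s^2 + 4s + 5) = 0.
Each quadratic gives a conjugate pair via the quadratic formula.

s = -4 + 2j, -4 - 2j, -2 + j, -2 - j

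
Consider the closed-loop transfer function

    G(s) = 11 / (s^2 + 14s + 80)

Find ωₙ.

ωₙ ≈ 8.944 rad/s

Compare the denominator to the standard form s^2 + 2ζωₙs + ωₙ².
ωₙ² = 80, so ωₙ = √80 ≈ 8.944 rad/s.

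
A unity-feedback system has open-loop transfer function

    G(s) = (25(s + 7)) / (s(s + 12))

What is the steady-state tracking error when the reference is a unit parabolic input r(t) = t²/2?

G(s) has one pole at the origin.
This is a Type 1 system; Ka = lim_{s→0} s^2·G(s) = 0, so the steady-state error for a parabola input is infinite.

e_ss = ∞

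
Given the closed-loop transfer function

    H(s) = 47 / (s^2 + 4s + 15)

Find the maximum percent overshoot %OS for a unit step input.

Comparing s^2 + 4s + 15 to s^2 + 2ζωₙs + ωₙ²: ωₙ = √15 ≈ 3.873 rad/s and ζ = 4/(2·√15) ≈ 0.5164.
%OS = 100·exp(−πζ/√(1−ζ²)) = 100·exp(−π·0.5164/√(1−0.5164²)) ≈ 15.0%.

%OS ≈ 15.0%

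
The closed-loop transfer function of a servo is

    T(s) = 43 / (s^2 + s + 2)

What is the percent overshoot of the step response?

%OS ≈ 30.5%

Comparing s^2 + s + 2 to s^2 + 2ζωₙs + ωₙ²: ωₙ = √2 ≈ 1.414 rad/s and ζ = 1/(2·√2) ≈ 0.3536.
%OS = 100·exp(−πζ/√(1−ζ²)) = 100·exp(−π·0.3536/√(1−0.3536²)) ≈ 30.5%.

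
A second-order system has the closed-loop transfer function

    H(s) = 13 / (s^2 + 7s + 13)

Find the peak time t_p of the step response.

t_p ≈ 3.628 s

Comparing s^2 + 7s + 13 to s^2 + 2ζωₙs + ωₙ²: ωₙ = √13 ≈ 3.606 rad/s and ζ = 7/(2·√13) ≈ 0.9707.
ζωₙ = 7/2 = 3.5, so ω_d = ωₙ√(1−ζ²) = √(ωₙ² − (ζωₙ)²) = √(13 − 3.5²) = √0.75 ≈ 0.8660 rad/s.
t_p = π/ω_d = π/0.8660 ≈ 3.628 s.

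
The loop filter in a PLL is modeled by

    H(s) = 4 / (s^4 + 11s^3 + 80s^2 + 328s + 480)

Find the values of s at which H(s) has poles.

The poles are the roots of the denominator s^4 + 11s^3 + 80s^2 + 328s + 480 = 0.
Trying s = -4: the polynomial evaluates to 0, so (s + 4) is a factor.
Dividing out leaves s^3 + 7s^2 + 52s + 120 = 0.
This factors further as (s^2 + 4s + 40)(s + 3) = 0.

s = -2 ± 6j, -4, -3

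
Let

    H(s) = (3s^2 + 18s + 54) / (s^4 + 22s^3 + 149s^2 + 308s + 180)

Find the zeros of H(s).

Set the numerator to zero: 3s^2 + 18s + 54 = 0, i.e. 3·(s^2 + 6s + 18) = 0.
Factoring: (s^2 + 6s + 18) = 0.

s = -3 ± 3j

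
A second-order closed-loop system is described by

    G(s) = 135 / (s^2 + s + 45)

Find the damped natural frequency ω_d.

Comparing s^2 + s + 45 to s^2 + 2ζωₙs + ωₙ²: ωₙ = √45 ≈ 6.708 rad/s and ζ = 1/(2·√45) ≈ 0.07454.
ζωₙ = 1/2 = 0.5, so ω_d = ωₙ√(1−ζ²) = √(ωₙ² − (ζωₙ)²) = √(45 − 0.5²) = √44.75 ≈ 6.690 rad/s.

ω_d ≈ 6.690 rad/s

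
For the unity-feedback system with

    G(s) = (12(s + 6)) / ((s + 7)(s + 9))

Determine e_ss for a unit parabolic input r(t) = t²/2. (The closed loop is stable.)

e_ss = ∞

G(s) has no poles at the origin.
This is a Type 0 system; Ka = lim_{s→0} s^2·G(s) = 0, so the steady-state error for a parabola input is infinite.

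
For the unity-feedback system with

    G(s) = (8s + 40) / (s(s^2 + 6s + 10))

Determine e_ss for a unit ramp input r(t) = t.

e_ss = 0.2500

G(s) has one pole at the origin.
This is a Type 1 system. Kv = lim_{s→0} s·G(s) = 40/10 = 4.
e_ss = 1/Kv = 1/(4) = 1/4 ≈ 0.2500.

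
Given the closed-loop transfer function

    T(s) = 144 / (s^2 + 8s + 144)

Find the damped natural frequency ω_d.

ω_d ≈ 11.31 rad/s

Comparing s^2 + 8s + 144 to s^2 + 2ζωₙs + ωₙ²: ωₙ = 12 rad/s and ζ = 8/(2·12) ≈ 0.3333.
ζωₙ = 8/2 = 4, so ω_d = ωₙ√(1−ζ²) = √(ωₙ² − (ζωₙ)²) = √(144 − 4²) = √128 ≈ 11.31 rad/s.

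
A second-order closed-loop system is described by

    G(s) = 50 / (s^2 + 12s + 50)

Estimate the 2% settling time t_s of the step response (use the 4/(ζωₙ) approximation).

t_s ≈ 0.6667 s

Comparing s^2 + 12s + 50 to s^2 + 2ζωₙs + ωₙ²: ωₙ = √50 ≈ 7.071 rad/s and ζ = 12/(2·√50) ≈ 0.8485.
ζωₙ = 12/2 = 6, so t_s ≈ 4/(ζωₙ) = 4/6 ≈ 0.6667 s.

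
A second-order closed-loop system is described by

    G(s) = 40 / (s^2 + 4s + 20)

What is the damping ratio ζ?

Compare the denominator to the standard form s^2 + 2ζωₙs + ωₙ².
ωₙ² = 20, so ωₙ = √20 ≈ 4.472 rad/s.
2ζωₙ = 4, so ζ = 4/(2·√20) ≈ 0.4472.

ζ ≈ 0.4472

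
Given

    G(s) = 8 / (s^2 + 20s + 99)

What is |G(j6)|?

Substitute s = j6: numerator = 8, denominator = 63 + j120.
|G(j6)| = |8| / |63 + j120| = 8 / 135.53 ≈ 0.05903.

|G(j6)| ≈ 0.05903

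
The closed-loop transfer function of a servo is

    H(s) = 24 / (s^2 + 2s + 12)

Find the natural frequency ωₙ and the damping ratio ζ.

ωₙ ≈ 3.464 rad/s, ζ ≈ 0.2887

Compare the denominator to the standard form s^2 + 2ζωₙs + ωₙ².
ωₙ² = 12, so ωₙ = √12 ≈ 3.464 rad/s.
2ζωₙ = 2, so ζ = 2/(2·√12) ≈ 0.2887.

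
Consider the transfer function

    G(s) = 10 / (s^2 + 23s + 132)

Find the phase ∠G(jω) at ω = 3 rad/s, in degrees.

∠G(j3) ≈ -29.29°

At s = j3: numerator = 10, denominator = 123 + j69.
∠G = ∠num − ∠den = 0° − (29.291°) = -29.29°.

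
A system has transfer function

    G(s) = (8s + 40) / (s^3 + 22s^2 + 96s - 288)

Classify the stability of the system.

unstable

The denominator s^3 + 22s^2 + 96s - 288 factors as (s + 12)^2(s - 2), giving poles at s = -12, 2, -12.
Since the pole(s) at s = 2 lie in the right half-plane, the system is unstable.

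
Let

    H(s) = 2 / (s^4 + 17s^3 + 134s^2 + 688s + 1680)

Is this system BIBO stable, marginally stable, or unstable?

stable

The denominator s^4 + 17s^3 + 134s^2 + 688s + 1680 factors as (s^2 + 4s + 40)(s + 7)(s + 6), giving poles at s = -2 + 6j, -2 - 6j, -7, -6.
Since all poles lie strictly in the left half-plane, the system is stable.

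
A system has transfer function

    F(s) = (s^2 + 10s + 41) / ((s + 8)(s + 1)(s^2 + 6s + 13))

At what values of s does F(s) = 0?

s = -5 + 4j, -5 - 4j

Set the numerator to zero: s^2 + 10s + 41 = 0.
Factoring: (s^2 + 10s + 41) = 0.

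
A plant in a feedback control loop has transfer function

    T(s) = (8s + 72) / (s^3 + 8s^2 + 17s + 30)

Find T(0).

T(0) = 12/5 ≈ 2.400

Set s = 0: T(0) = (72) / (30) = 12/5.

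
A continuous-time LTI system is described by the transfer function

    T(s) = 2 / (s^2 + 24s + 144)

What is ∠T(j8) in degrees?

∠T(j8) ≈ -67.38°

At s = j8: numerator = 2, denominator = 80 + j192.
∠T = ∠num − ∠den = 0° − (67.380°) = -67.38°.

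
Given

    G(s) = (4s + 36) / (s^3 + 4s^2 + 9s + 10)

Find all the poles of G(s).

The poles are the roots of the denominator s^3 + 4s^2 + 9s + 10 = 0.
Trying s = -2: the polynomial evaluates to 0, so (s + 2) is a factor.
Dividing out leaves s^2 + 2s + 5 = 0.
The quadratic formula then gives s = -1 ± 2j.

s = -2, -1 + 2j, -1 - 2j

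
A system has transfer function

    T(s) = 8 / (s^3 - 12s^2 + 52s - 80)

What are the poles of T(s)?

s = 4 ± 2j, 4

The poles are the roots of the denominator s^3 - 12s^2 + 52s - 80 = 0.
Trying s = 4: the polynomial evaluates to 0, so (s - 4) is a factor.
Dividing out leaves s^2 - 8s + 20 = 0.
The quadratic formula then gives s = 4 ± 2j.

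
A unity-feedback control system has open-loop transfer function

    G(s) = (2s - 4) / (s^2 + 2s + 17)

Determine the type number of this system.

Type 0

The denominator has no factor of s at the origin — no free integrator — so this is a Type 0 system.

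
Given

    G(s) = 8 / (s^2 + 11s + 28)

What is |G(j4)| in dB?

Substitute s = j4: numerator = 8, denominator = 12 + j44.
|G(j4)| = |8| / |12 + j44| = 8 / 45.607 ≈ 0.1754.
In decibels: 20·log₁₀(0.1754) ≈ -15.1 dB.

|G(j4)|_dB ≈ -15.1 dB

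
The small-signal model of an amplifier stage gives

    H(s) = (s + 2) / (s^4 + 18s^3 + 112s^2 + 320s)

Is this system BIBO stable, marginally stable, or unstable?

The denominator s^4 + 18s^3 + 112s^2 + 320s factors as s(s^2 + 8s + 32)(s + 10), giving poles at s = 0, -4 + 4j, -4 - 4j, -10.
Since the simple pole(s) at s = 0 lie on the jω-axis with none in the right half-plane, the system is marginally stable.

marginally stable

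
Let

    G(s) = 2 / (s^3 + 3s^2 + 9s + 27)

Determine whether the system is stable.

The denominator s^3 + 3s^2 + 9s + 27 factors as (s^2 + 9)(s + 3), giving poles at s = 3j, -3j, -3.
Since the simple pole(s) at s = 3j, -3j lie on the jω-axis with none in the right half-plane, the system is marginally stable.

marginally stable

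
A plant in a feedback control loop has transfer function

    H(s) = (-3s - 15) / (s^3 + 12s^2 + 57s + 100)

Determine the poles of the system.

The poles are the roots of the denominator s^3 + 12s^2 + 57s + 100 = 0.
Trying s = -4: the polynomial evaluates to 0, so (s + 4) is a factor.
Dividing out leaves s^2 + 8s + 25 = 0.
The quadratic formula then gives s = -4 ± 3j.

s = -4 + 3j, -4 - 3j, -4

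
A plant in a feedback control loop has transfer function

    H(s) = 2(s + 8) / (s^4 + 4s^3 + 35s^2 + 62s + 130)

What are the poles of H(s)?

The poles are the roots of the denominator s^4 + 4s^3 + 35s^2 + 62s + 130 = 0.
No real roots exist; factor into two real quadratics: (s^2 + 2s + 5)(s^2 + 2s + 26) = 0.
Each quadratic gives a conjugate pair via the quadratic formula.

s = -1 + 2j, -1 - 2j, -1 + 5j, -1 - 5j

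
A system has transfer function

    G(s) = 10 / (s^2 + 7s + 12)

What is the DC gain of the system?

Set s = 0: G(0) = (10) / (12) = 5/6.

G(0) = 5/6 ≈ 0.8333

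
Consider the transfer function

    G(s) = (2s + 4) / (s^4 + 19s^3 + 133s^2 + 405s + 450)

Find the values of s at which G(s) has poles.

s = -5, -3, -5, -6

The poles are the roots of the denominator s^4 + 19s^3 + 133s^2 + 405s + 450 = 0.
Trying s = -5: the polynomial evaluates to 0, so (s + 5) is a factor.
Dividing out leaves s^3 + 14s^2 + 63s + 90 = 0.
This factors further as (s + 3)(s + 5)(s + 6) = 0.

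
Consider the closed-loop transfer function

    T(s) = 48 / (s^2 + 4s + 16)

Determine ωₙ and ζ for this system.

ωₙ = 4 rad/s, ζ = 0.5

Compare the denominator to the standard form s^2 + 2ζωₙs + ωₙ².
ωₙ² = 16, so ωₙ = 4 rad/s.
2ζωₙ = 4, so ζ = 4/(2·4) = 0.5.
With ζ = 0.5 the response is underdamped.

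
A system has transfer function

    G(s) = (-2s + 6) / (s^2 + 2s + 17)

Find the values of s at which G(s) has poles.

The poles are the roots of the denominator s^2 + 2s + 17 = 0.
Using the quadratic formula: s = (-2 ± √(-64))/2 = -1 ± 4j.

s = -1 ± 4j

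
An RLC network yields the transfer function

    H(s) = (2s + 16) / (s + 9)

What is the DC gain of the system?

H(0) = 16/9 ≈ 1.778

Set s = 0: H(0) = (16) / (9) = 16/9.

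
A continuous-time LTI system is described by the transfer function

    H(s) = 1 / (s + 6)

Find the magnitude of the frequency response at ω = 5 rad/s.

Substitute s = j5: numerator = 1, denominator = 6 + j5.
|H(j5)| = |1| / |6 + j5| = 1 / 7.8102 ≈ 0.1280.

|H(j5)| ≈ 0.1280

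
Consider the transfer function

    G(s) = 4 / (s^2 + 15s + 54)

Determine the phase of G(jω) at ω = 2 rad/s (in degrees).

At s = j2: numerator = 4, denominator = 50 + j30.
∠G = ∠num − ∠den = 0° − (30.964°) = -30.96°.

∠G(j2) ≈ -30.96°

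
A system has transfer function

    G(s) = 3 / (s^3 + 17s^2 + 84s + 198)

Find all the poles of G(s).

The poles are the roots of the denominator s^3 + 17s^2 + 84s + 198 = 0.
Trying s = -11: the polynomial evaluates to 0, so (s + 11) is a factor.
Dividing out leaves s^2 + 6s + 18 = 0.
The quadratic formula then gives s = -3 ± 3j.

s = -3 ± 3j, -11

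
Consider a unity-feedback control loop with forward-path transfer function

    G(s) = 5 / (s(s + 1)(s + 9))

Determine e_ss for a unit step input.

G(s) has one pole at the origin.
This is a Type 1 system; for a step input the steady-state error is zero.

e_ss = 0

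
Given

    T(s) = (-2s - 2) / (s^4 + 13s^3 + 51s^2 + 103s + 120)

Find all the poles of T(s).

The poles are the roots of the denominator s^4 + 13s^3 + 51s^2 + 103s + 120 = 0.
Trying s = -3: the polynomial evaluates to 0, so (s + 3) is a factor.
Dividing out leaves s^3 + 10s^2 + 21s + 40 = 0.
This factors further as (s^2 + 2s + 5)(s + 8) = 0.

s = -1 ± 2j, -3, -8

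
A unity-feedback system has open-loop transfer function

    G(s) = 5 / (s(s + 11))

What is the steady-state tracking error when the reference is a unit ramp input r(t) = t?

e_ss = 2.200

G(s) has one pole at the origin.
This is a Type 1 system. Kv = lim_{s→0} s·G(s) = 5/11.
e_ss = 1/Kv = 1/(5/11) = 11/5 ≈ 2.200.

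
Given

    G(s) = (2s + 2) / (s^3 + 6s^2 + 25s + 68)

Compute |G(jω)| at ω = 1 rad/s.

|G(j1)| ≈ 0.04254

Substitute s = j1: numerator = 2 + j2, denominator = 62 + j24.
|G(j1)| = |2 + j2| / |62 + j24| = 2.8284 / 66.483 ≈ 0.04254.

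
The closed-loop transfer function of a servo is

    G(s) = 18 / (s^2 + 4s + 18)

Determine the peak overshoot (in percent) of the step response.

%OS ≈ 18.7%

Comparing s^2 + 4s + 18 to s^2 + 2ζωₙs + ωₙ²: ωₙ = √18 ≈ 4.243 rad/s and ζ = 4/(2·√18) ≈ 0.4714.
%OS = 100·exp(−πζ/√(1−ζ²)) = 100·exp(−π·0.4714/√(1−0.4714²)) ≈ 18.7%.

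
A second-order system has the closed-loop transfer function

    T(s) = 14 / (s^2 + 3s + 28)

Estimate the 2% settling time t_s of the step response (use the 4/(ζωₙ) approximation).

t_s ≈ 2.667 s

Comparing s^2 + 3s + 28 to s^2 + 2ζωₙs + ωₙ²: ωₙ = √28 ≈ 5.292 rad/s and ζ = 3/(2·√28) ≈ 0.2835.
ζωₙ = 3/2 = 1.5, so t_s ≈ 4/(ζωₙ) = 4/1.5 ≈ 2.667 s.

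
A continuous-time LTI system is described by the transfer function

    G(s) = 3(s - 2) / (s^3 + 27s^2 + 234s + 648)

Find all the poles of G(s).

s = -6, -12, -9

The poles are the roots of the denominator s^3 + 27s^2 + 234s + 648 = 0.
Trying s = -6: the polynomial evaluates to 0, so (s + 6) is a factor.
Dividing out leaves s^2 + 21s + 108 = 0.
Factoring the quadratic: (s + 12)(s + 9) = 0.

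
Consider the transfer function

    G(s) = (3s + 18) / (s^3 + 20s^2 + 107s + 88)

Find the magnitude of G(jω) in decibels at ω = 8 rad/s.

|G(j8)|_dB ≈ -32.3 dB

Substitute s = j8: numerator = 18 + j24, denominator = -1192 + j344.
|G(j8)| = |18 + j24| / |-1192 + j344| = 30 / 1240.6 ≈ 0.02418.
In decibels: 20·log₁₀(0.02418) ≈ -32.3 dB.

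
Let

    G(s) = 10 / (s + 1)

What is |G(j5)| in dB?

|G(j5)|_dB ≈ 5.85 dB

Substitute s = j5: numerator = 10, denominator = 1 + j5.
|G(j5)| = |10| / |1 + j5| = 10 / 5.0990 ≈ 1.961.
In decibels: 20·log₁₀(1.961) ≈ 5.85 dB.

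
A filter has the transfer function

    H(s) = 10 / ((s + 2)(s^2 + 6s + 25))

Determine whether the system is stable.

stable

The poles can be read from the denominator factors: s = -2, -3 + 4j, -3 - 4j.
Since all poles lie strictly in the left half-plane, the system is stable.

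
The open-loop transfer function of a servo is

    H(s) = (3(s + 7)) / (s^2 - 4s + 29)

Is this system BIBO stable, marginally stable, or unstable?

unstable

The poles can be read from the denominator factors: s = 2 ± 5j.
Since the pole(s) at s = 2 + 5j, 2 - 5j lie in the right half-plane, the system is unstable.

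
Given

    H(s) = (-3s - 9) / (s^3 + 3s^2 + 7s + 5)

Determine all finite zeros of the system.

Set the numerator to zero: -3s - 9 = 0, i.e. -3·(s + 3) = 0.
So s = -3.

s = -3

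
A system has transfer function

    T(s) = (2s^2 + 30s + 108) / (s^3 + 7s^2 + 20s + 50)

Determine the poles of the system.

The poles are the roots of the denominator s^3 + 7s^2 + 20s + 50 = 0.
Trying s = -5: the polynomial evaluates to 0, so (s + 5) is a factor.
Dividing out leaves s^2 + 2s + 10 = 0.
The quadratic formula then gives s = -1 ± 3j.

s = -1 + 3j, -1 - 3j, -5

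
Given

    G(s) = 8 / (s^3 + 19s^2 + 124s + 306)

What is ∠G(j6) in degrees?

At s = j6: numerator = 8, denominator = -378 + j528.
∠G = ∠num − ∠den = 0° − (125.60°) = -125.6°.

∠G(j6) ≈ -125.6°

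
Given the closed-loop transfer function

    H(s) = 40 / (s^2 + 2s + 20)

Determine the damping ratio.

ζ ≈ 0.2236

Compare the denominator to the standard form s^2 + 2ζωₙs + ωₙ².
ωₙ² = 20, so ωₙ = √20 ≈ 4.472 rad/s.
2ζωₙ = 2, so ζ = 2/(2·√20) ≈ 0.2236.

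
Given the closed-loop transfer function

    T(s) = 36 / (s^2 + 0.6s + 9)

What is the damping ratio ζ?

Compare the denominator to the standard form s^2 + 2ζωₙs + ωₙ².
ωₙ² = 9, so ωₙ = 3 rad/s.
2ζωₙ = 0.6, so ζ = 0.6/(2·3) = 0.1.

ζ = 0.1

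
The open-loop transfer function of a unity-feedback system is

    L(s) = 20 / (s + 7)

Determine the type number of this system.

The denominator has no factor of s at the origin — no free integrator — so this is a Type 0 system.

Type 0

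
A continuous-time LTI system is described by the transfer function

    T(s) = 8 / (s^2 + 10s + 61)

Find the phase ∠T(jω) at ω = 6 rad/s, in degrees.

∠T(j6) ≈ -67.38°

At s = j6: numerator = 8, denominator = 25 + j60.
∠T = ∠num − ∠den = 0° − (67.380°) = -67.38°.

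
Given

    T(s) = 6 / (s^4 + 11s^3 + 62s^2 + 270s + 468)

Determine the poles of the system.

s = -1 ± 5j, -6, -3

The poles are the roots of the denominator s^4 + 11s^3 + 62s^2 + 270s + 468 = 0.
Trying s = -6: the polynomial evaluates to 0, so (s + 6) is a factor.
Dividing out leaves s^3 + 5s^2 + 32s + 78 = 0.
This factors further as (s^2 + 2s + 26)(s + 3) = 0.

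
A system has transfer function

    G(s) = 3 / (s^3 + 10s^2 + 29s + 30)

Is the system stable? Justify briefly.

stable

The denominator s^3 + 10s^2 + 29s + 30 factors as (s^2 + 4s + 5)(s + 6), giving poles at s = -2 + j, -2 - j, -6.
Since all poles lie strictly in the left half-plane, the system is stable.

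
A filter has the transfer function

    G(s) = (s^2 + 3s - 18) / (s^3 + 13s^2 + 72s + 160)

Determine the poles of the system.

The poles are the roots of the denominator s^3 + 13s^2 + 72s + 160 = 0.
Trying s = -5: the polynomial evaluates to 0, so (s + 5) is a factor.
Dividing out leaves s^2 + 8s + 32 = 0.
The quadratic formula then gives s = -4 ± 4j.

s = -4 ± 4j, -5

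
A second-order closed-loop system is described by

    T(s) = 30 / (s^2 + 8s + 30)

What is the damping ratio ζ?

ζ ≈ 0.7303

Compare the denominator to the standard form s^2 + 2ζωₙs + ωₙ².
ωₙ² = 30, so ωₙ = √30 ≈ 5.477 rad/s.
2ζωₙ = 8, so ζ = 8/(2·√30) ≈ 0.7303.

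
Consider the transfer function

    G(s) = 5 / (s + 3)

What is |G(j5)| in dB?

|G(j5)|_dB ≈ -1.34 dB

Substitute s = j5: numerator = 5, denominator = 3 + j5.
|G(j5)| = |5| / |3 + j5| = 5 / 5.8310 ≈ 0.8575.
In decibels: 20·log₁₀(0.8575) ≈ -1.34 dB.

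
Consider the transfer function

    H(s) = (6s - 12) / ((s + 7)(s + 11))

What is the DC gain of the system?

H(0) = -12/77 ≈ -0.1558

Set s = 0: H(0) = (-12) / (77) = -12/77.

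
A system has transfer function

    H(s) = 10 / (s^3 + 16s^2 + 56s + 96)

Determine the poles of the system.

The poles are the roots of the denominator s^3 + 16s^2 + 56s + 96 = 0.
Trying s = -12: the polynomial evaluates to 0, so (s + 12) is a factor.
Dividing out leaves s^2 + 4s + 8 = 0.
The quadratic formula then gives s = -2 ± 2j.

s = -2 + 2j, -2 - 2j, -12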